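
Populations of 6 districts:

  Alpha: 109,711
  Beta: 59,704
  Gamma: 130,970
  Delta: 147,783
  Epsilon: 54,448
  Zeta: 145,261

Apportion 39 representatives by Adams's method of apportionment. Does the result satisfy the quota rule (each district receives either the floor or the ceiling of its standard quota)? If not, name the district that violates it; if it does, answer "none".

Standard quotas: Alpha 6.604, Beta 3.594, Gamma 7.884, Delta 8.896, Epsilon 3.278, Zeta 8.744.
Adams allocation: Alpha 7, Beta 4, Gamma 8, Delta 9, Epsilon 3, Zeta 8.
Every allocation lies between the lower and upper quota.

none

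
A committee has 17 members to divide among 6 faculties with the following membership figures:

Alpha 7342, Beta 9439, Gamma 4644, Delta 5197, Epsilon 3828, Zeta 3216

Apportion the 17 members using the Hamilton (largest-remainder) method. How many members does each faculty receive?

Alpha 4, Beta 5, Gamma 2, Delta 3, Epsilon 2, Zeta 1

The standard divisor is 33666/17 ≈ 1980.353.
Standard quotas: Alpha 3.7074, Beta 4.7663, Gamma 2.3450, Delta 2.6243, Epsilon 1.9330, Zeta 1.6240.
Lower quotas: Alpha 3, Beta 4, Gamma 2, Delta 2, Epsilon 1, Zeta 1 (sum 13, leaving 4 seats).
Remainders in descending order: Epsilon 0.9330, Beta 0.7663, Alpha 0.7074, Delta 0.6243, Zeta 0.6240, Gamma 0.3450.
Largest remainders: Epsilon, Beta, Alpha, Delta receive the extra seats.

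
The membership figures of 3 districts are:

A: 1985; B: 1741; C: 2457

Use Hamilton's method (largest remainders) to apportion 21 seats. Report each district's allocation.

A 7, B 6, C 8

Total 6183; standard divisor 6183/21 ≈ 294.429.
Standard quotas: A 6.742, B 5.913, C 8.345.
Lower quotas: A 6, B 5, C 8 (sum 19, leaving 2 seats).
Remainders in descending order: B 0.913, A 0.742, C 0.345.
Largest remainders: B, A receive the extra seats.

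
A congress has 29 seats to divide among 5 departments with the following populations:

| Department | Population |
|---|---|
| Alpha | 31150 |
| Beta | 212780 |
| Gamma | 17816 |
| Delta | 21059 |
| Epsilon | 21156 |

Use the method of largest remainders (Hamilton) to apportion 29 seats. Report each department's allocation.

Alpha=3, Beta=20, Gamma=2, Delta=2, Epsilon=2

The standard divisor is 303961/29 ≈ 10481.414.
Standard quotas: Alpha 2.9719, Beta 20.3007, Gamma 1.6998, Delta 2.0092, Epsilon 2.0184.
Lower quotas: Alpha 2, Beta 20, Gamma 1, Delta 2, Epsilon 2 (sum 27, leaving 2 seats).
Remainders in descending order: Alpha 0.9719, Gamma 0.6998, Beta 0.3007, Epsilon 0.0184, Delta 0.0092.
Largest remainders: Alpha, Gamma receive the extra seats.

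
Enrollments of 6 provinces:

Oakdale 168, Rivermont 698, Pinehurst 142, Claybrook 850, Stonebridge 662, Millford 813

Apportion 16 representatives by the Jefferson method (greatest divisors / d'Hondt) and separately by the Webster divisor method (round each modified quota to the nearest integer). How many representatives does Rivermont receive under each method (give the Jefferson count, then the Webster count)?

4 and 3

Jefferson: Oakdale 0, Rivermont 4, Pinehurst 0, Claybrook 5, Stonebridge 3, Millford 4.
Webster: Oakdale 1, Rivermont 3, Pinehurst 1, Claybrook 4, Stonebridge 3, Millford 4.
Rivermont gets 4 under Jefferson and 3 under Webster.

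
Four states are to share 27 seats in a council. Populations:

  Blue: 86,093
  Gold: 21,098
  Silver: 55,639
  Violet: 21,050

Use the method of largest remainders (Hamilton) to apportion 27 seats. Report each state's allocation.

Standard divisor: 183880 ÷ 27 ≈ 6810.37.
Standard quotas: Blue 12.6415, Gold 3.0979, Silver 8.1697, Violet 3.0909.
Lower quotas: Blue 12, Gold 3, Silver 8, Violet 3 (sum 26, leaving 1 seat).
Remainders in descending order: Blue 0.6415, Silver 0.1697, Gold 0.0979, Violet 0.0909.
The surplus seat goes to Blue.

Blue: 13, Gold: 3, Silver: 8, Violet: 3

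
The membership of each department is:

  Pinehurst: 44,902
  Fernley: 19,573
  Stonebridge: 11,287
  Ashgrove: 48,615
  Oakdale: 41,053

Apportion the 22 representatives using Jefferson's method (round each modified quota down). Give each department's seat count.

Standard divisor 165430/22 ≈ 7519.545; standard quotas: Pinehurst 5.971, Fernley 2.603, Stonebridge 1.501, Ashgrove 6.465, Oakdale 5.460.
Rounding down gives 5, 2, 1, 6, 5 = 19 seats, so the divisor must be adjusted.
With modified divisor 6700: modified quotas Pinehurst 6.702, Fernley 2.921, Stonebridge 1.685, Ashgrove 7.256, Oakdale 6.127.
Rounding down: Pinehurst 6, Fernley 2, Stonebridge 1, Ashgrove 7, Oakdale 6 (total 22).

Pinehurst=6, Fernley=2, Stonebridge=1, Ashgrove=7, Oakdale=6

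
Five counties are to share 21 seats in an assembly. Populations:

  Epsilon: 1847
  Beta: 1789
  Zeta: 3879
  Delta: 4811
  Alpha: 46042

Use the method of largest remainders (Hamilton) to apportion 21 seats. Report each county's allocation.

Total 58368; standard divisor 58368/21 ≈ 2779.429.
Standard quotas: Epsilon 0.6645, Beta 0.6437, Zeta 1.3956, Delta 1.7309, Alpha 16.5653.
Lower quotas: Epsilon 0, Beta 0, Zeta 1, Delta 1, Alpha 16 (sum 18, leaving 3 seats).
Remainders in descending order: Delta 0.7309, Epsilon 0.6645, Beta 0.6437, Alpha 0.5653, Zeta 0.3956.
The surplus seats go to Delta, Epsilon, Beta.

Epsilon=1, Beta=1, Zeta=1, Delta=2, Alpha=16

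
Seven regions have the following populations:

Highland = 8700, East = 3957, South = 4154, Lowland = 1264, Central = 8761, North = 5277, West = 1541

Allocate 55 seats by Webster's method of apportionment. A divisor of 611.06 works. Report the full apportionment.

With modified divisor 611.06: modified quotas Highland 14.238, East 6.476, South 6.798, Lowland 2.069, Central 14.337, North 8.636, West 2.522.
Rounding to the nearest integer: Highland 14, East 6, South 7, Lowland 2, Central 14, North 9, West 3 (total 55).

Highland=14; East=6; South=7; Lowland=2; Central=14; North=9; West=3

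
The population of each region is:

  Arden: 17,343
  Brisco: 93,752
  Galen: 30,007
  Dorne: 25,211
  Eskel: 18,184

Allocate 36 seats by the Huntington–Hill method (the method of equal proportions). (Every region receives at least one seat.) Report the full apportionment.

Arden=3, Brisco=18, Galen=6, Dorne=5, Eskel=4

With divisor 5159: modified quotas Arden 3.362, Brisco 18.173, Galen 5.816, Dorne 4.887, Eskel 3.525.
Geometric-mean thresholds: Arden √(3·4)=3.464, Brisco √(18·19)=18.493, Galen √(5·6)=5.477, Dorne √(4·5)=4.472, Eskel √(3·4)=3.464.
Each quota rounded against its threshold gives Arden 3, Brisco 18, Galen 6, Dorne 5, Eskel 4 (total 36).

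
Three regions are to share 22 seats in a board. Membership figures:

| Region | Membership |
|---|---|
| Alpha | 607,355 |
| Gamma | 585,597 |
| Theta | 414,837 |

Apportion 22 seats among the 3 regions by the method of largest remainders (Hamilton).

Total 1607789; standard divisor 1607789/22 ≈ 73081.318.
Standard quotas: Alpha 8.3107, Gamma 8.0130, Theta 5.6764.
Lower quotas: Alpha 8, Gamma 8, Theta 5 (sum 21, leaving 1 seat).
Remainders in descending order: Theta 0.6764, Alpha 0.3107, Gamma 0.0130.
Largest remainder: Theta receives the extra seat.

Alpha 8; Gamma 8; Theta 6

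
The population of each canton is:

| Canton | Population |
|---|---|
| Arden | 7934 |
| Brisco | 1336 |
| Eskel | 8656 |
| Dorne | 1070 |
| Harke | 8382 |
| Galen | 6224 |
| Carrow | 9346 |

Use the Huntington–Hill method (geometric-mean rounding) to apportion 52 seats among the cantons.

With divisor 829: modified quotas Arden 9.571, Brisco 1.612, Eskel 10.441, Dorne 1.291, Harke 10.111, Galen 7.508, Carrow 11.274.
Geometric-mean thresholds: Arden √(9·10)=9.487, Brisco √(1·2)=1.414, Eskel √(10·11)=10.488, Dorne √(1·2)=1.414, Harke √(10·11)=10.488, Galen √(7·8)=7.483, Carrow √(11·12)=11.489.
Each quota rounded against its threshold gives Arden 10, Brisco 2, Eskel 10, Dorne 1, Harke 10, Galen 8, Carrow 11 (total 52).

Arden 10; Brisco 2; Eskel 10; Dorne 1; Harke 10; Galen 8; Carrow 11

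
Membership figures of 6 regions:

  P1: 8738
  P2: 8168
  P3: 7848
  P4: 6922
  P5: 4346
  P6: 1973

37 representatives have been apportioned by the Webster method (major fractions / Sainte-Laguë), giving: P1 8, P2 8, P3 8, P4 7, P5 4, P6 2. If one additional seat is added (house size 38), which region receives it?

Priority for the next seat is population ÷ (current seats + 0.5).
Priorities: P1 1028.000, P2 960.941, P3 923.294, P4 922.933, P5 965.778, P6 789.200.
Highest priority: P1.

P1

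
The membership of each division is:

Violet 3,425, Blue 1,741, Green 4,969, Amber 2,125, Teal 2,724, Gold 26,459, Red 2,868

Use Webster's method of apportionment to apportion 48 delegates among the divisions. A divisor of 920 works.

Violet: 4; Blue: 2; Green: 5; Amber: 2; Teal: 3; Gold: 29; Red: 3

With modified divisor 920: modified quotas Violet 3.723, Blue 1.892, Green 5.401, Amber 2.310, Teal 2.961, Gold 28.760, Red 3.117.
Rounding to the nearest integer: Violet 4, Blue 2, Green 5, Amber 2, Teal 3, Gold 29, Red 3 (total 48).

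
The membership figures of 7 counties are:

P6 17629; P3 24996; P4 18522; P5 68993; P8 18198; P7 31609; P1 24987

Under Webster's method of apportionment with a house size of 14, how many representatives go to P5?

Standard divisor 204934/14 ≈ 14638.143; standard quotas: P6 1.204, P3 1.708, P4 1.265, P5 4.713, P8 1.243, P7 2.159, P1 1.707.
Rounding to the nearest integer gives P6 1, P3 2, P4 1, P5 5, P8 1, P7 2, P1 2 — total 14, matching the house size, so no adjustment is needed.
P5 receives 5.

5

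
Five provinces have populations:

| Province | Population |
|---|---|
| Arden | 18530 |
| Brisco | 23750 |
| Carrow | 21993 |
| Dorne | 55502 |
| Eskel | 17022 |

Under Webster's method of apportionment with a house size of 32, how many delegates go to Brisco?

Standard divisor 136797/32 ≈ 4274.906; standard quotas: Arden 4.335, Brisco 5.556, Carrow 5.145, Dorne 12.983, Eskel 3.982.
Rounding to the nearest integer gives Arden 4, Brisco 6, Carrow 5, Dorne 13, Eskel 4 — total 32, matching the house size, so no adjustment is needed.
Brisco receives 6.

6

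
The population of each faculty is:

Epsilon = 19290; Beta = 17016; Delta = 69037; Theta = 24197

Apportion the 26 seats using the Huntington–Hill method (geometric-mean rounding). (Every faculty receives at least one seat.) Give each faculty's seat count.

Epsilon 4, Beta 3, Delta 14, Theta 5

With divisor 5015: modified quotas Epsilon 3.846, Beta 3.393, Delta 13.766, Theta 4.825.
Geometric-mean thresholds: Epsilon √(3·4)=3.464, Beta √(3·4)=3.464, Delta √(13·14)=13.491, Theta √(4·5)=4.472.
Each quota rounded against its threshold gives Epsilon 4, Beta 3, Delta 14, Theta 5 (total 26).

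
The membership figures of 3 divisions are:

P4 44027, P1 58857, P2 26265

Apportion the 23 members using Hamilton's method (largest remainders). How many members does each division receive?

P4=8, P1=10, P2=5

The standard divisor is 129149/23 ≈ 5615.174.
Standard quotas: P4 7.8407, P1 10.4818, P2 4.6775.
Lower quotas: P4 7, P1 10, P2 4 (sum 21, leaving 2 seats).
Remainders in descending order: P4 0.8407, P2 0.6775, P1 0.4818.
Largest remainders: P4, P2 receive the extra seats.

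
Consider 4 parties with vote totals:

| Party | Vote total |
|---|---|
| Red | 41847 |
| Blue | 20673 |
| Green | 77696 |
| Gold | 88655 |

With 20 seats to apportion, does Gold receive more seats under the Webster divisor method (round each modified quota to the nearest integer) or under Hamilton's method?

Webster: Red 4, Blue 2, Green 7, Gold 7.
Hamilton: Red 3, Blue 2, Green 7, Gold 8.
Gold gets 7 under Webster and 8 under Hamilton.

Hamilton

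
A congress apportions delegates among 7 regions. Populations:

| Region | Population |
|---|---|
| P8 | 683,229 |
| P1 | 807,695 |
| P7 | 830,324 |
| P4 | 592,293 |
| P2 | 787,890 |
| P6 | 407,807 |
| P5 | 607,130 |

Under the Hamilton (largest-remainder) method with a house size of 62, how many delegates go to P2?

Total 4716368; standard divisor 4716368/62 ≈ 76070.452.
Standard quotas: P8 8.9815, P1 10.6177, P7 10.9152, P4 7.7861, P2 10.3574, P6 5.3609, P5 7.9812.
Lower quotas: P8 8, P1 10, P7 10, P4 7, P2 10, P6 5, P5 7 (sum 57, leaving 5 seats).
Remainders in descending order: P8 0.9815, P5 0.9812, P7 0.9152, P4 0.7861, P1 0.6177, P6 0.3609, P2 0.3574.
The surplus seats go to P8, P5, P7, P4, P1.
P2 receives 10.

10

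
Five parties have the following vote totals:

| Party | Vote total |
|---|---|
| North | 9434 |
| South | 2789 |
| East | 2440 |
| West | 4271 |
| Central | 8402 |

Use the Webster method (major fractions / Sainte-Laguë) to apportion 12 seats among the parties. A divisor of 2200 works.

With modified divisor 2200: modified quotas North 4.288, South 1.268, East 1.109, West 1.941, Central 3.819.
Rounding to the nearest integer: North 4, South 1, East 1, West 2, Central 4 (total 12).

North=4; South=1; East=1; West=2; Central=4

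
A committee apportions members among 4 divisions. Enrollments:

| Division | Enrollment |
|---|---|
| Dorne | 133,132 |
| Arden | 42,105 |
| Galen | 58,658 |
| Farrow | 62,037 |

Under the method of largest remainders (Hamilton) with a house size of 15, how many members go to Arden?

2

Total 295932; standard divisor 295932/15 ≈ 19728.8.
Standard quotas: Dorne 6.7481, Arden 2.1342, Galen 2.9732, Farrow 3.1445.
Lower quotas: Dorne 6, Arden 2, Galen 2, Farrow 3 (sum 13, leaving 2 seats).
Remainders in descending order: Galen 0.9732, Dorne 0.7481, Farrow 0.1445, Arden 0.1342.
The surplus seats go to Galen, Dorne.
Arden receives 2.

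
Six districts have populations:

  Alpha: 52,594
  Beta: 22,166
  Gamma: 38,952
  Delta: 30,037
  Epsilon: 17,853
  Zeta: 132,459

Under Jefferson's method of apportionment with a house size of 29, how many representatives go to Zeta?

14

Standard divisor 294061/29 ≈ 10140.034; standard quotas: Alpha 5.187, Beta 2.186, Gamma 3.841, Delta 2.962, Epsilon 1.761, Zeta 13.063.
Rounding down gives 5, 2, 3, 2, 1, 13 = 26 seats, so the divisor must be adjusted.
With modified divisor 9200: modified quotas Alpha 5.717, Beta 2.409, Gamma 4.234, Delta 3.265, Epsilon 1.941, Zeta 14.398.
Rounding down: Alpha 5, Beta 2, Gamma 4, Delta 3, Epsilon 1, Zeta 14 (total 29).
Zeta receives 14.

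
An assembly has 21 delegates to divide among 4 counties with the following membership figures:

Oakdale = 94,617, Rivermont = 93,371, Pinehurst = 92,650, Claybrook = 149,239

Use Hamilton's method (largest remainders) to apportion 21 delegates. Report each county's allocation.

Oakdale=5, Rivermont=5, Pinehurst=4, Claybrook=7

Total 429877; standard divisor 429877/21 ≈ 20470.333.
Standard quotas: Oakdale 4.6222, Rivermont 4.5613, Pinehurst 4.5261, Claybrook 7.2905.
Lower quotas: Oakdale 4, Rivermont 4, Pinehurst 4, Claybrook 7 (sum 19, leaving 2 seats).
Remainders in descending order: Oakdale 0.6222, Rivermont 0.5613, Pinehurst 0.5261, Claybrook 0.2905.
Largest remainders: Oakdale, Rivermont receive the extra seats.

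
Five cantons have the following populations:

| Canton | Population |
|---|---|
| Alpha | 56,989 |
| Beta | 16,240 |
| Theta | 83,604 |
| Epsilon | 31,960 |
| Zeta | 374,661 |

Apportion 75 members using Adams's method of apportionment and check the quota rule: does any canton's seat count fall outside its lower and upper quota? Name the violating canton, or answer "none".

Standard quotas: Alpha 7.586, Beta 2.162, Theta 11.128, Epsilon 4.254, Zeta 49.870.
Adams allocation: Alpha 8, Beta 3, Theta 11, Epsilon 5, Zeta 48.
Zeta has quota 49.870 (lower 49, upper 50) but receives 48 — outside the quota interval.

Zeta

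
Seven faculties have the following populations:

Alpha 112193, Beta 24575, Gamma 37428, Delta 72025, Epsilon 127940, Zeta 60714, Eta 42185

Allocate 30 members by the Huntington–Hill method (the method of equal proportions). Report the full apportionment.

Alpha 7, Beta 2, Gamma 2, Delta 4, Epsilon 8, Zeta 4, Eta 3

With divisor 16601: modified quotas Alpha 6.758, Beta 1.480, Gamma 2.255, Delta 4.339, Epsilon 7.707, Zeta 3.657, Eta 2.541.
Geometric-mean thresholds: Alpha √(6·7)=6.481, Beta √(1·2)=1.414, Gamma √(2·3)=2.449, Delta √(4·5)=4.472, Epsilon √(7·8)=7.483, Zeta √(3·4)=3.464, Eta √(2·3)=2.449.
Each quota rounded against its threshold gives Alpha 7, Beta 2, Gamma 2, Delta 4, Epsilon 8, Zeta 4, Eta 3 (total 30).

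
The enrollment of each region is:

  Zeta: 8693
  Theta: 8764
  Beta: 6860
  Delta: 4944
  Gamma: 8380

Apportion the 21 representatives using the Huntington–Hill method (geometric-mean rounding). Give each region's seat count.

Zeta: 5, Theta: 5, Beta: 4, Delta: 3, Gamma: 4

With divisor 1909: modified quotas Zeta 4.554, Theta 4.591, Beta 3.594, Delta 2.590, Gamma 4.390.
Geometric-mean thresholds: Zeta √(4·5)=4.472, Theta √(4·5)=4.472, Beta √(3·4)=3.464, Delta √(2·3)=2.449, Gamma √(4·5)=4.472.
Each quota rounded against its threshold gives Zeta 5, Theta 5, Beta 4, Delta 3, Gamma 4 (total 21).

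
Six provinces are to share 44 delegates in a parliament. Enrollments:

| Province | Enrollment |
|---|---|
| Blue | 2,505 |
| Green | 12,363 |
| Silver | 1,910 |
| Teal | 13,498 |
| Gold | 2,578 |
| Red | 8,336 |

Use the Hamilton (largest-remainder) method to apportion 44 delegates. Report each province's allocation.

Blue 3; Green 13; Silver 2; Teal 14; Gold 3; Red 9

The standard divisor is 41190/44 ≈ 936.136.
Standard quotas: Blue 2.6759, Green 13.2064, Silver 2.0403, Teal 14.4188, Gold 2.7539, Red 8.9047.
Lower quotas: Blue 2, Green 13, Silver 2, Teal 14, Gold 2, Red 8 (sum 41, leaving 3 seats).
Remainders in descending order: Red 0.9047, Gold 0.7539, Blue 0.6759, Teal 0.4188, Green 0.2064, Silver 0.0403.
Largest remainders: Red, Gold, Blue receive the extra seats.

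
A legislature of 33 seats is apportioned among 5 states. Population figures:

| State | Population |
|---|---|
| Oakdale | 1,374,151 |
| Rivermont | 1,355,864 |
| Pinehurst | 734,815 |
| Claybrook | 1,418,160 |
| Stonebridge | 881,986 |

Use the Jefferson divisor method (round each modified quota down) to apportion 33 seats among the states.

Oakdale=8, Rivermont=8, Pinehurst=4, Claybrook=8, Stonebridge=5

Standard divisor 5764976/33 ≈ 174696.242; standard quotas: Oakdale 7.866, Rivermont 7.761, Pinehurst 4.206, Claybrook 8.118, Stonebridge 5.049.
Rounding down gives 7, 7, 4, 8, 5 = 31 seats, so the divisor must be adjusted.
With modified divisor 163500: modified quotas Oakdale 8.405, Rivermont 8.293, Pinehurst 4.494, Claybrook 8.674, Stonebridge 5.394.
Rounding down: Oakdale 8, Rivermont 8, Pinehurst 4, Claybrook 8, Stonebridge 5 (total 33).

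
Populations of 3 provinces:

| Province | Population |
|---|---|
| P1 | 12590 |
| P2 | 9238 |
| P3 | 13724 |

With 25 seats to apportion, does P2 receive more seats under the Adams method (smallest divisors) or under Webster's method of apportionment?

Adams: P1 9, P2 7, P3 9.
Webster: P1 9, P2 6, P3 10.
P2 gets 7 under Adams and 6 under Webster.

Adams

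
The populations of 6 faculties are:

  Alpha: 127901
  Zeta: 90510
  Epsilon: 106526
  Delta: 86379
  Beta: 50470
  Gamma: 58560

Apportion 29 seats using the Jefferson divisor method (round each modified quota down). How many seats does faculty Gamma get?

3

Standard divisor 520346/29 ≈ 17942.966; standard quotas: Alpha 7.128, Zeta 5.044, Epsilon 5.937, Delta 4.814, Beta 2.813, Gamma 3.264.
Rounding down gives 7, 5, 5, 4, 2, 3 = 26 seats, so the divisor must be adjusted.
With modified divisor 16400: modified quotas Alpha 7.799, Zeta 5.519, Epsilon 6.495, Delta 5.267, Beta 3.077, Gamma 3.571.
Rounding down: Alpha 7, Zeta 5, Epsilon 6, Delta 5, Beta 3, Gamma 3 (total 29).
Gamma receives 3.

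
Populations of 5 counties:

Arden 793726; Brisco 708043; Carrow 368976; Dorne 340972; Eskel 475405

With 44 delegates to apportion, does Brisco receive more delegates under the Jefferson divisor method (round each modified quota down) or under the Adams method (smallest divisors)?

Jefferson

Jefferson: Arden 13, Brisco 12, Carrow 6, Dorne 5, Eskel 8.
Adams: Arden 13, Brisco 11, Carrow 6, Dorne 6, Eskel 8.
Brisco gets 12 under Jefferson and 11 under Adams.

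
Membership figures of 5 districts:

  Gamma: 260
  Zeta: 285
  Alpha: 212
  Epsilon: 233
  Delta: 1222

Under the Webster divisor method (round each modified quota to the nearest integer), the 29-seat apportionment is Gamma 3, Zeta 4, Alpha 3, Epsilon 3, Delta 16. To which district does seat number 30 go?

Priority for the next seat is population ÷ (current seats + 0.5).
Priorities: Gamma 74.286, Zeta 63.333, Alpha 60.571, Epsilon 66.571, Delta 74.061.
Highest priority: Gamma.

Gamma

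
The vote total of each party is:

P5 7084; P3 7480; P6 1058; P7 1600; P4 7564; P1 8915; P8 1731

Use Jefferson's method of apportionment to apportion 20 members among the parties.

Standard divisor 35432/20 ≈ 1771.6; standard quotas: P5 3.999, P3 4.222, P6 0.597, P7 0.903, P4 4.270, P1 5.032, P8 0.977.
Rounding down gives 3, 4, 0, 0, 4, 5, 0 = 16 seats, so the divisor must be adjusted.
With modified divisor 1504: modified quotas P5 4.710, P3 4.973, P6 0.703, P7 1.064, P4 5.029, P1 5.928, P8 1.151.
Rounding down: P5 4, P3 4, P6 0, P7 1, P4 5, P1 5, P8 1 (total 20).

P5 4; P3 4; P6 0; P7 1; P4 5; P1 5; P8 1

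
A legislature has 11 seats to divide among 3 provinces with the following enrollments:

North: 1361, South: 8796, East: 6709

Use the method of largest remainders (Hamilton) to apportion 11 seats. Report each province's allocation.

The standard divisor is 16866/11 ≈ 1533.273.
Standard quotas: North 0.8876, South 5.7367, East 4.3756.
Lower quotas: North 0, South 5, East 4 (sum 9, leaving 2 seats).
Remainders in descending order: North 0.8876, South 0.7367, East 0.3756.
Largest remainders: North, South receive the extra seats.

North 1, South 6, East 4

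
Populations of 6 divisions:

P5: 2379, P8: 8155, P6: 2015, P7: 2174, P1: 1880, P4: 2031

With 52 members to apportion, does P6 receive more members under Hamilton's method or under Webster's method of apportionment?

Webster

Hamilton: P5 7, P8 23, P6 5, P7 6, P1 5, P4 6.
Webster: P5 7, P8 22, P6 6, P7 6, P1 5, P4 6.
P6 gets 5 under Hamilton and 6 under Webster.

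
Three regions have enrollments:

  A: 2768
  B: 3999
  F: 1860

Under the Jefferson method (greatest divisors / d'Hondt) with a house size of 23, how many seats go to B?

11

Standard divisor 8627/23 ≈ 375.087; standard quotas: A 7.380, B 10.662, F 4.959.
Rounding down gives 7, 10, 4 = 21 seats, so the divisor must be adjusted.
With modified divisor 350: modified quotas A 7.909, B 11.426, F 5.314.
Rounding down: A 7, B 11, F 5 (total 23).
B receives 11.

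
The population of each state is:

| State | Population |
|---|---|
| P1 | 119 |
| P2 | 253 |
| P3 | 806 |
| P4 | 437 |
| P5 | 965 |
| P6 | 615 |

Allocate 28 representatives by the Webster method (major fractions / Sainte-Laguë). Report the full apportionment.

Standard divisor 3195/28 ≈ 114.107; standard quotas: P1 1.043, P2 2.217, P3 7.064, P4 3.830, P5 8.457, P6 5.390.
Rounding to the nearest integer gives 1, 2, 7, 4, 8, 5 = 27 seats, so the divisor must be adjusted.
With modified divisor 113: modified quotas P1 1.053, P2 2.239, P3 7.133, P4 3.867, P5 8.540, P6 5.442.
Rounding to the nearest integer: P1 1, P2 2, P3 7, P4 4, P5 9, P6 5 (total 28).

P1 1, P2 2, P3 7, P4 4, P5 9, P6 5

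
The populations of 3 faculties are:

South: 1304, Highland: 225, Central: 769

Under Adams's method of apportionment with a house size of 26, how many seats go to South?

Standard divisor 2298/26 ≈ 88.385; standard quotas: South 14.754, Highland 2.546, Central 8.701.
Rounding up gives 15, 3, 9 = 27 seats, so the divisor must be adjusted.
With modified divisor 95: modified quotas South 13.726, Highland 2.368, Central 8.095.
Rounding up: South 14, Highland 3, Central 9 (total 26).
South receives 14.

14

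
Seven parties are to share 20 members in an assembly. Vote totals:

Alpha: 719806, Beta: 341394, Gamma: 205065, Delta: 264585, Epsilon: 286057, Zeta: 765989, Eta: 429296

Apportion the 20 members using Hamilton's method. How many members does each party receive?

Total 3012192; standard divisor 3012192/20 ≈ 150609.6.
Standard quotas: Alpha 4.7793, Beta 2.2667, Gamma 1.3616, Delta 1.7568, Epsilon 1.8993, Zeta 5.0859, Eta 2.8504.
Lower quotas: Alpha 4, Beta 2, Gamma 1, Delta 1, Epsilon 1, Zeta 5, Eta 2 (sum 16, leaving 4 seats).
Remainders in descending order: Epsilon 0.8993, Eta 0.8504, Alpha 0.7793, Delta 0.7568, Gamma 0.3616, Beta 0.2667, Zeta 0.0859.
The surplus seats go to Epsilon, Eta, Alpha, Delta.

Alpha=5; Beta=2; Gamma=1; Delta=2; Epsilon=2; Zeta=5; Eta=3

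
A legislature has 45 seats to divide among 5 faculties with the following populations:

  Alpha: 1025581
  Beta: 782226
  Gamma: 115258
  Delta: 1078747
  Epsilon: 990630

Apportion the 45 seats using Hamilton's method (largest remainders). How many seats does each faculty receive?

Alpha=12, Beta=9, Gamma=1, Delta=12, Epsilon=11

The standard divisor is 3992442/45 ≈ 88720.933.
Standard quotas: Alpha 11.5596, Beta 8.8167, Gamma 1.2991, Delta 12.1589, Epsilon 11.1657.
Lower quotas: Alpha 11, Beta 8, Gamma 1, Delta 12, Epsilon 11 (sum 43, leaving 2 seats).
Remainders in descending order: Beta 0.8167, Alpha 0.5596, Gamma 0.2991, Epsilon 0.1657, Delta 0.1589.
The surplus seats go to Beta, Alpha.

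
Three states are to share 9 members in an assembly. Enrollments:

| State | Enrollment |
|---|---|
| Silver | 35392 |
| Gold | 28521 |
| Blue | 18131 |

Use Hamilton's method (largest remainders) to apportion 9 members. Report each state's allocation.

The standard divisor is 82044/9 = 9116.
Standard quotas: Silver 3.8824, Gold 3.1287, Blue 1.9889.
Lower quotas: Silver 3, Gold 3, Blue 1 (sum 7, leaving 2 seats).
Remainders in descending order: Blue 0.9889, Silver 0.8824, Gold 0.1287.
Largest remainders: Blue, Silver receive the extra seats.

Silver 4, Gold 3, Blue 2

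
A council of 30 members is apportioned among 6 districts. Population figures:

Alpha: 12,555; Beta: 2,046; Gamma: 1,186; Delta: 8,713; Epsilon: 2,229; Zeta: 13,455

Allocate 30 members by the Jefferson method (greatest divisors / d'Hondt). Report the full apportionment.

Alpha=10, Beta=1, Gamma=0, Delta=7, Epsilon=1, Zeta=11

Standard divisor 40184/30 ≈ 1339.467; standard quotas: Alpha 9.373, Beta 1.527, Gamma 0.885, Delta 6.505, Epsilon 1.664, Zeta 10.045.
Rounding down gives 9, 1, 0, 6, 1, 10 = 27 seats, so the divisor must be adjusted.
With modified divisor 1212.03: modified quotas Alpha 10.359, Beta 1.688, Gamma 0.979, Delta 7.189, Epsilon 1.839, Zeta 11.101.
Rounding down: Alpha 10, Beta 1, Gamma 0, Delta 7, Epsilon 1, Zeta 11 (total 30).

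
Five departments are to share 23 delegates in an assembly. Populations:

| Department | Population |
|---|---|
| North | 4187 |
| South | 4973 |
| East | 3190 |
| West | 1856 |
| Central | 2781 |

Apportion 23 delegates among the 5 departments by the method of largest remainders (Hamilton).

North=6, South=7, East=4, West=2, Central=4

The standard divisor is 16987/23 ≈ 738.565.
Standard quotas: North 5.669, South 6.733, East 4.319, West 2.513, Central 3.765.
Lower quotas: North 5, South 6, East 4, West 2, Central 3 (sum 20, leaving 3 seats).
Remainders in descending order: Central 0.765, South 0.733, North 0.669, West 0.513, East 0.319.
Largest remainders: Central, South, North receive the extra seats.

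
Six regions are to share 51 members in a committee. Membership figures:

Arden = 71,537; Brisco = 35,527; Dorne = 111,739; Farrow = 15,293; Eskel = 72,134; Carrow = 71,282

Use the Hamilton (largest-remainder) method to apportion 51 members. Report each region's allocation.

Arden: 10, Brisco: 5, Dorne: 15, Farrow: 2, Eskel: 10, Carrow: 9

The standard divisor is 377512/51 ≈ 7402.196.
Standard quotas: Arden 9.6643, Brisco 4.7995, Dorne 15.0954, Farrow 2.0660, Eskel 9.7449, Carrow 9.6298.
Lower quotas: Arden 9, Brisco 4, Dorne 15, Farrow 2, Eskel 9, Carrow 9 (sum 48, leaving 3 seats).
Remainders in descending order: Brisco 0.7995, Eskel 0.7449, Arden 0.6643, Carrow 0.6298, Dorne 0.0954, Farrow 0.0660.
Largest remainders: Brisco, Eskel, Arden receive the extra seats.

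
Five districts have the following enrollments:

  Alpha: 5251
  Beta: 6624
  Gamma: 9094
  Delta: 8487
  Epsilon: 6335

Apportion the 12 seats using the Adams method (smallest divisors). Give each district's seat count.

Standard divisor 35791/12 ≈ 2982.583; standard quotas: Alpha 1.761, Beta 2.221, Gamma 3.049, Delta 2.846, Epsilon 2.124.
Rounding up gives 2, 3, 4, 3, 3 = 15 seats, so the divisor must be adjusted.
With modified divisor 3800: modified quotas Alpha 1.382, Beta 1.743, Gamma 2.393, Delta 2.233, Epsilon 1.667.
Rounding up: Alpha 2, Beta 2, Gamma 3, Delta 3, Epsilon 2 (total 12).

Alpha=2, Beta=2, Gamma=3, Delta=3, Epsilon=2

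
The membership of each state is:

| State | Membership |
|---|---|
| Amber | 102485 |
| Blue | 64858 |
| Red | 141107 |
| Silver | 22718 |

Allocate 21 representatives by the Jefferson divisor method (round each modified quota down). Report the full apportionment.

Amber: 7; Blue: 4; Red: 9; Silver: 1

Standard divisor 331168/21 ≈ 15769.905; standard quotas: Amber 6.499, Blue 4.113, Red 8.948, Silver 1.441.
Rounding down gives 6, 4, 8, 1 = 19 seats, so the divisor must be adjusted.
With modified divisor 14400: modified quotas Amber 7.117, Blue 4.504, Red 9.799, Silver 1.578.
Rounding down: Amber 7, Blue 4, Red 9, Silver 1 (total 21).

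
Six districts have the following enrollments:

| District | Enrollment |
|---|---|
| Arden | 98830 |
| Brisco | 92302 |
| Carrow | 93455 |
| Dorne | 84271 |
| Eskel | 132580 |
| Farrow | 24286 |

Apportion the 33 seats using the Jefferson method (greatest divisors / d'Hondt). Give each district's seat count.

Standard divisor 525724/33 ≈ 15931.03; standard quotas: Arden 6.204, Brisco 5.794, Carrow 5.866, Dorne 5.290, Eskel 8.322, Farrow 1.524.
Rounding down gives 6, 5, 5, 5, 8, 1 = 30 seats, so the divisor must be adjusted.
With modified divisor 14400: modified quotas Arden 6.863, Brisco 6.410, Carrow 6.490, Dorne 5.852, Eskel 9.207, Farrow 1.687.
Rounding down: Arden 6, Brisco 6, Carrow 6, Dorne 5, Eskel 9, Farrow 1 (total 33).

Arden=6; Brisco=6; Carrow=6; Dorne=5; Eskel=9; Farrow=1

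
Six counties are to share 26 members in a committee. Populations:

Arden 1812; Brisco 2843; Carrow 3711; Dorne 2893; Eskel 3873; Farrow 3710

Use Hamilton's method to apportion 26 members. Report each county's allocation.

Arden=3, Brisco=4, Carrow=5, Dorne=4, Eskel=5, Farrow=5

Total 18842; standard divisor 18842/26 ≈ 724.692.
Standard quotas: Arden 2.500, Brisco 3.923, Carrow 5.121, Dorne 3.992, Eskel 5.344, Farrow 5.119.
Lower quotas: Arden 2, Brisco 3, Carrow 5, Dorne 3, Eskel 5, Farrow 5 (sum 23, leaving 3 seats).
Remainders in descending order: Dorne 0.992, Brisco 0.923, Arden 0.500, Eskel 0.344, Carrow 0.121, Farrow 0.119.
The surplus seats go to Dorne, Brisco, Arden.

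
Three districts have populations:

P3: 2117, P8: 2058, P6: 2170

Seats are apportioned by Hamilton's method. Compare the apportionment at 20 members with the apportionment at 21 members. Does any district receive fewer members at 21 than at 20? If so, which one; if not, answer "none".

At 20 seats: P3 7, P8 6, P6 7.
At 21 seats: P3 7, P8 7, P6 7.
No district's allocation decreased.

none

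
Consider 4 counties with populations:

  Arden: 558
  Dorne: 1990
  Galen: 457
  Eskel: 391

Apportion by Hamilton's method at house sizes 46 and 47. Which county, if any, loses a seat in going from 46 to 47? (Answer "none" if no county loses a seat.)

At 46 seats: Arden 8, Dorne 27, Galen 6, Eskel 5.
At 47 seats: Arden 8, Dorne 28, Galen 6, Eskel 5.
No county's allocation decreased.

none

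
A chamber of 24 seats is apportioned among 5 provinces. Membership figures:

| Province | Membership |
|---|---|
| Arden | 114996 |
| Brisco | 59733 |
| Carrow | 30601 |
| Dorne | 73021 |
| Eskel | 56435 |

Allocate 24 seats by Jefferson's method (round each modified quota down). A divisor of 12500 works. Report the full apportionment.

With modified divisor 12500: modified quotas Arden 9.200, Brisco 4.779, Carrow 2.448, Dorne 5.842, Eskel 4.515.
Rounding down: Arden 9, Brisco 4, Carrow 2, Dorne 5, Eskel 4 (total 24).

Arden=9, Brisco=4, Carrow=2, Dorne=5, Eskel=4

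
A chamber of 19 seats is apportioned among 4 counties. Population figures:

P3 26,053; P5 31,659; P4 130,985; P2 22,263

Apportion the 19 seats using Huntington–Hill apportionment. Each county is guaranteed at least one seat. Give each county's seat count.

P3: 2, P5: 3, P4: 12, P2: 2

With divisor 11018: modified quotas P3 2.365, P5 2.873, P4 11.888, P2 2.021.
Geometric-mean thresholds: P3 √(2·3)=2.449, P5 √(2·3)=2.449, P4 √(11·12)=11.489, P2 √(2·3)=2.449.
Each quota rounded against its threshold gives P3 2, P5 3, P4 12, P2 2 (total 19).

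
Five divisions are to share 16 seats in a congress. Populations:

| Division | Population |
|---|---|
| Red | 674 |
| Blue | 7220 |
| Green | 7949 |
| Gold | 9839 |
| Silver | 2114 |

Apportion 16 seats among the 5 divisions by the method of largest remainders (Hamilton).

Total 27796; standard divisor 27796/16 ≈ 1737.25.
Standard quotas: Red 0.3880, Blue 4.1560, Green 4.5756, Gold 5.6635, Silver 1.2169.
Lower quotas: Red 0, Blue 4, Green 4, Gold 5, Silver 1 (sum 14, leaving 2 seats).
Remainders in descending order: Gold 0.6635, Green 0.5756, Red 0.3880, Silver 0.2169, Blue 0.1560.
The surplus seats go to Gold, Green.

Red=0, Blue=4, Green=5, Gold=6, Silver=1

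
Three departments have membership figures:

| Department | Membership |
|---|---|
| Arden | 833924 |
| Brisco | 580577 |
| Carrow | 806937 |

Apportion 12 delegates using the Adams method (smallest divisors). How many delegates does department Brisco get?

Standard divisor 2221438/12 ≈ 185119.833; standard quotas: Arden 4.505, Brisco 3.136, Carrow 4.359.
Rounding up gives 5, 4, 5 = 14 seats, so the divisor must be adjusted.
With modified divisor 205100: modified quotas Arden 4.066, Brisco 2.831, Carrow 3.934.
Rounding up: Arden 5, Brisco 3, Carrow 4 (total 12).
Brisco receives 3.

3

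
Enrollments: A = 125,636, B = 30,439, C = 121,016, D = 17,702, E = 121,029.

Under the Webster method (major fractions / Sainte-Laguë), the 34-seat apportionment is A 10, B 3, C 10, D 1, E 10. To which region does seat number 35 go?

Priority for the next seat is population ÷ (current seats + 0.5).
Priorities: A 11965.333, B 8696.857, C 11525.333, D 11801.333, E 11526.571.
Highest priority: A.

A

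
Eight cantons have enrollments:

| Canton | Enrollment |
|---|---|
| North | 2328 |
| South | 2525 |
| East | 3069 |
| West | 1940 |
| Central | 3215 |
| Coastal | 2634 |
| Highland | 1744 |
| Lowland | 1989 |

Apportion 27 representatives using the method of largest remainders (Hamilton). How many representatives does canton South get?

4

The standard divisor is 19444/27 ≈ 720.148.
Standard quotas: North 3.233, South 3.506, East 4.262, West 2.694, Central 4.464, Coastal 3.658, Highland 2.422, Lowland 2.762.
Lower quotas: North 3, South 3, East 4, West 2, Central 4, Coastal 3, Highland 2, Lowland 2 (sum 23, leaving 4 seats).
Remainders in descending order: Lowland 0.762, West 0.694, Coastal 0.658, South 0.506, Central 0.464, Highland 0.422, East 0.262, North 0.233.
The surplus seats go to Lowland, West, Coastal, South.
South receives 4.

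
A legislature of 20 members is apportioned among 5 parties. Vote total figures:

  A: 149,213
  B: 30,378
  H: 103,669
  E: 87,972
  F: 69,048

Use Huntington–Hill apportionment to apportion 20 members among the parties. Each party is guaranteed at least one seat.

A 7, B 1, H 5, E 4, F 3

With divisor 22252: modified quotas A 6.706, B 1.365, H 4.659, E 3.953, F 3.103.
Geometric-mean thresholds: A √(6·7)=6.481, B √(1·2)=1.414, H √(4·5)=4.472, E √(3·4)=3.464, F √(3·4)=3.464.
Each quota rounded against its threshold gives A 7, B 1, H 5, E 4, F 3 (total 20).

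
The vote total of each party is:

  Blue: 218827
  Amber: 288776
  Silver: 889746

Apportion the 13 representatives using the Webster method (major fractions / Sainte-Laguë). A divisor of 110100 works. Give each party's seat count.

With modified divisor 110100: modified quotas Blue 1.988, Amber 2.623, Silver 8.081.
Rounding to the nearest integer: Blue 2, Amber 3, Silver 8 (total 13).

Blue=2, Amber=3, Silver=8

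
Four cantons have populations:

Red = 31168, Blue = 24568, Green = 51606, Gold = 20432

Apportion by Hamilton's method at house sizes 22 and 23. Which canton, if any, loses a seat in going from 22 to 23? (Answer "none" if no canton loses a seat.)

At 22 seats: Red 5, Blue 4, Green 9, Gold 4.
At 23 seats: Red 6, Blue 4, Green 9, Gold 4.
No canton's allocation decreased.

none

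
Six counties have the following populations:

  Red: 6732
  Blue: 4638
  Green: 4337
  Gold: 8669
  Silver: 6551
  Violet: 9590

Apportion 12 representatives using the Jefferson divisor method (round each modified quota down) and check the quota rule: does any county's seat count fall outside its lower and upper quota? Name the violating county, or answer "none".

none

Standard quotas: Red 1.994, Blue 1.374, Green 1.284, Gold 2.568, Silver 1.940, Violet 2.840.
Jefferson allocation: Red 2, Blue 1, Green 1, Gold 3, Silver 2, Violet 3.
Every allocation lies between the lower and upper quota.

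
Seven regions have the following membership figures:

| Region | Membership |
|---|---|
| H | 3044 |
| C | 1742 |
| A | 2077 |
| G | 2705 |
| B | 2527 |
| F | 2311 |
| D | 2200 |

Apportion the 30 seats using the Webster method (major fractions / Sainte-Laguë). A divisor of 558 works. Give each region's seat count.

H 5; C 3; A 4; G 5; B 5; F 4; D 4

With modified divisor 558: modified quotas H 5.455, C 3.122, A 3.722, G 4.848, B 4.529, F 4.142, D 3.943.
Rounding to the nearest integer: H 5, C 3, A 4, G 5, B 5, F 4, D 4 (total 30).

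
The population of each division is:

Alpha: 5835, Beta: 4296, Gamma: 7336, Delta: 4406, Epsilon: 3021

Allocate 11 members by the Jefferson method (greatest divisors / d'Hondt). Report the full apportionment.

Alpha 3; Beta 2; Gamma 3; Delta 2; Epsilon 1

Standard divisor 24894/11 ≈ 2263.091; standard quotas: Alpha 2.578, Beta 1.898, Gamma 3.242, Delta 1.947, Epsilon 1.335.
Rounding down gives 2, 1, 3, 1, 1 = 8 seats, so the divisor must be adjusted.
With modified divisor 1900: modified quotas Alpha 3.071, Beta 2.261, Gamma 3.861, Delta 2.319, Epsilon 1.590.
Rounding down: Alpha 3, Beta 2, Gamma 3, Delta 2, Epsilon 1 (total 11).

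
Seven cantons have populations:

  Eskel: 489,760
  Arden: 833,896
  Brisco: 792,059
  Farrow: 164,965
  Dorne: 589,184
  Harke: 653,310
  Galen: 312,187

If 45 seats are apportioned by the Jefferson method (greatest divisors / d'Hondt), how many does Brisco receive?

Standard divisor 3835361/45 ≈ 85230.244; standard quotas: Eskel 5.746, Arden 9.784, Brisco 9.293, Farrow 1.936, Dorne 6.913, Harke 7.665, Galen 3.663.
Rounding down gives 5, 9, 9, 1, 6, 7, 3 = 40 seats, so the divisor must be adjusted.
With modified divisor 80400: modified quotas Eskel 6.092, Arden 10.372, Brisco 9.851, Farrow 2.052, Dorne 7.328, Harke 8.126, Galen 3.883.
Rounding down: Eskel 6, Arden 10, Brisco 9, Farrow 2, Dorne 7, Harke 8, Galen 3 (total 45).
Brisco receives 9.

9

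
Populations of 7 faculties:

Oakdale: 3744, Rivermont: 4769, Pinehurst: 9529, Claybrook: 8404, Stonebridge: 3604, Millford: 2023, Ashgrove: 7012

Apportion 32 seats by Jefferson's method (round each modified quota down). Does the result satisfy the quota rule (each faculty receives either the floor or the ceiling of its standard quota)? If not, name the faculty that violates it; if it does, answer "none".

Standard quotas: Oakdale 3.065, Rivermont 3.905, Pinehurst 7.802, Claybrook 6.881, Stonebridge 2.951, Millford 1.656, Ashgrove 5.741.
Jefferson allocation: Oakdale 3, Rivermont 4, Pinehurst 8, Claybrook 7, Stonebridge 3, Millford 1, Ashgrove 6.
Every allocation lies between the lower and upper quota.

none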